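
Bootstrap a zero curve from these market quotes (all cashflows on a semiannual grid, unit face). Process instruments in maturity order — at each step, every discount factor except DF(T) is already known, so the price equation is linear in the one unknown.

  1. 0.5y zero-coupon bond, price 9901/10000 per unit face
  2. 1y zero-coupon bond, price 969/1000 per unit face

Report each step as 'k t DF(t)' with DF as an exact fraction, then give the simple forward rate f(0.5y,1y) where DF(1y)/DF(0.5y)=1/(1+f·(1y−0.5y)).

step 1 [0.5y] zero: DF = P = 9901/10000 ≈ 0.990100
step 2 [1y] zero: DF = P = 969/1000 ≈ 0.969000

1 1/2 9901/10000
2 1 969/1000
f(0.5y,1y) = ((9901/10000)/(969/1000) − 1)/(1/2) = 211/4845 ≈ 4.3550%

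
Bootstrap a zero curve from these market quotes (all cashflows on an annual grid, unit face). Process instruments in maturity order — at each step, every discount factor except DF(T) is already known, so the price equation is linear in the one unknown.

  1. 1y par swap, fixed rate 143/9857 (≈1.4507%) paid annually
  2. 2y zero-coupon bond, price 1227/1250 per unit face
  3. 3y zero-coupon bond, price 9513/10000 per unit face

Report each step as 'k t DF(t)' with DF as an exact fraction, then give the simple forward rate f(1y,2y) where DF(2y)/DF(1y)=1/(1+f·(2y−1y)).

1 1 9857/10000
2 2 1227/1250
3 3 9513/10000
f(1y,2y) = ((9857/10000)/(1227/1250) − 1)/(1) = 41/9816 ≈ 0.4177%

step 1 [1y] swap r/1=143/9857: DF=(1 − 143/9857·(0))/(1+143/9857) = 9857/10000 ≈ 0.985700
step 2 [2y] zero: DF = P = 1227/1250 ≈ 0.981600
step 3 [3y] zero: DF = P = 9513/10000 ≈ 0.951300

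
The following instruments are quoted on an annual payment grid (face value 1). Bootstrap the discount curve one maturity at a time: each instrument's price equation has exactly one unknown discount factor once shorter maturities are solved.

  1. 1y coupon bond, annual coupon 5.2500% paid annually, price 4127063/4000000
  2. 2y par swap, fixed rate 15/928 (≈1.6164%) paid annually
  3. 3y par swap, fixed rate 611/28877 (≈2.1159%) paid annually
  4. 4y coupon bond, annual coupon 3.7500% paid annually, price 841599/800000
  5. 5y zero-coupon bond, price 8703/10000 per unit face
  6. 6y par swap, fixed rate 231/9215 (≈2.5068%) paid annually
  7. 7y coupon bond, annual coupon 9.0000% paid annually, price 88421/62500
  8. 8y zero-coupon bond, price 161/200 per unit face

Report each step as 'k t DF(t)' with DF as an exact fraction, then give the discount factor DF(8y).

1 1 9803/10000
2 2 1937/2000
3 3 9389/10000
4 4 1137/1250
5 5 8703/10000
6 6 4307/5000
7 7 4207/5000
8 8 161/200
DF(8y) = 161/200 ≈ 0.805000

step 1 [1y] bond c/1=21/400: DF=(4127063/4000000 − 21/400·(0))/(1+21/400) = 9803/10000 ≈ 0.980300
step 2 [2y] swap r/1=15/928: DF=(1 − 15/928·(0.980300))/(1+15/928) = 1937/2000 ≈ 0.968500
step 3 [3y] swap r/1=611/28877: DF=(1 − 611/28877·(0.980300+0.968500))/(1+611/28877) = 9389/10000 ≈ 0.938900
step 4 [4y] bond c/1=3/80: DF=(841599/800000 − 3/80·(0.980300+0.968500+0.938900))/(1+3/80) = 1137/1250 ≈ 0.909600
step 5 [5y] zero: DF = P = 8703/10000 ≈ 0.870300
step 6 [6y] swap r/1=231/9215: DF=(1 − 231/9215·(0.980300+0.968500+0.938900+0.909600+0.870300))/(1+231/9215) = 4307/5000 ≈ 0.861400
step 7 [7y] bond c/1=9/100: DF=(88421/62500 − 9/100·(0.980300+0.968500+0.938900+0.909600+0.870300+0.861400))/(1+9/100) = 4207/5000 ≈ 0.841400
step 8 [8y] zero: DF = P = 161/200 ≈ 0.805000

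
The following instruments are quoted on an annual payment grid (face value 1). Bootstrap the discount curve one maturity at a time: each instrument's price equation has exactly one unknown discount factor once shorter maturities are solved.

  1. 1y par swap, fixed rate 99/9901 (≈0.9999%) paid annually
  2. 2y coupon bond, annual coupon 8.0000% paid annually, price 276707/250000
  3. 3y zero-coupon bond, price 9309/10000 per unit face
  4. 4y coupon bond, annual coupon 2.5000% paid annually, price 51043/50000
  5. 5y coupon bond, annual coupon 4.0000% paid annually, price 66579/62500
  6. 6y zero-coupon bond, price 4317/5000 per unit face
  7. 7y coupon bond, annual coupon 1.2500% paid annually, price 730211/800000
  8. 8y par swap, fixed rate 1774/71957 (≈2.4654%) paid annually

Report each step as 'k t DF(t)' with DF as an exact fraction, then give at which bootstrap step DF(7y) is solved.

1 1 9901/10000
2 2 1903/2000
3 3 9309/10000
4 4 9259/10000
5 5 4391/5000
6 6 4317/5000
7 7 8331/10000
8 8 4113/5000
DF(7y) is solved at step 7

step 1 [1y] swap r/1=99/9901: DF=(1 − 99/9901·(0))/(1+99/9901) = 9901/10000 ≈ 0.990100
step 2 [2y] bond c/1=2/25: DF=(276707/250000 − 2/25·(0.990100))/(1+2/25) = 1903/2000 ≈ 0.951500
step 3 [3y] zero: DF = P = 9309/10000 ≈ 0.930900
step 4 [4y] bond c/1=1/40: DF=(51043/50000 − 1/40·(0.990100+0.951500+0.930900))/(1+1/40) = 9259/10000 ≈ 0.925900
step 5 [5y] bond c/1=1/25: DF=(66579/62500 − 1/25·(0.990100+0.951500+0.930900+0.925900))/(1+1/25) = 4391/5000 ≈ 0.878200
step 6 [6y] zero: DF = P = 4317/5000 ≈ 0.863400
step 7 [7y] bond c/1=1/80: DF=(730211/800000 − 1/80·(0.990100+0.951500+0.930900+0.925900+0.878200+0.863400))/(1+1/80) = 8331/10000 ≈ 0.833100
step 8 [8y] swap r/1=1774/71957: DF=(1 − 1774/71957·(0.990100+0.951500+0.930900+0.925900+0.878200+0.863400+0.833100))/(1+1774/71957) = 4113/5000 ≈ 0.822600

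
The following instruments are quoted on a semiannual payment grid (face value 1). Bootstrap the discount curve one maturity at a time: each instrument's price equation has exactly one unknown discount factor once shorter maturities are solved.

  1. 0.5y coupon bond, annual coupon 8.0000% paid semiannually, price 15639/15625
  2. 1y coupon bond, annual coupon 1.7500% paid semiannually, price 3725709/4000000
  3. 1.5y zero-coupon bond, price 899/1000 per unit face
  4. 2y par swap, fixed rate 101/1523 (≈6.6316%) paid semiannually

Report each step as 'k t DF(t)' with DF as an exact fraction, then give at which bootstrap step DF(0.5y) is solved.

1 1/2 1203/1250
2 1 183/200
3 3/2 899/1000
4 2 2197/2500
DF(0.5y) is solved at step 1

step 1 [0.5y] bond c/2=1/25: DF=(15639/15625 − 1/25·(0))/(1+1/25) = 1203/1250 ≈ 0.962400
step 2 [1y] bond c/2=7/800: DF=(3725709/4000000 − 7/800·(0.962400))/(1+7/800) = 183/200 ≈ 0.915000
step 3 [1.5y] zero: DF = P = 899/1000 ≈ 0.899000
step 4 [2y] swap r/2=101/3046: DF=(1 − 101/3046·(0.962400+0.915000+0.899000))/(1+101/3046) = 2197/2500 ≈ 0.878800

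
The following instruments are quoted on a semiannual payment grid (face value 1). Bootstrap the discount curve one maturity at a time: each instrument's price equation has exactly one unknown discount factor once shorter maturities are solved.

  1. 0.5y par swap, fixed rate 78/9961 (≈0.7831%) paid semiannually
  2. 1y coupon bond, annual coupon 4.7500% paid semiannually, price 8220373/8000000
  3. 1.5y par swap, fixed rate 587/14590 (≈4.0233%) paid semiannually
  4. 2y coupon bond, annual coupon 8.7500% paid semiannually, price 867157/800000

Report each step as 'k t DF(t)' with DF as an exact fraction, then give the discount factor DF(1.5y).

step 1 [0.5y] swap r/2=39/9961: DF=(1 − 39/9961·(0))/(1+39/9961) = 9961/10000 ≈ 0.996100
step 2 [1y] bond c/2=19/800: DF=(8220373/8000000 − 19/800·(0.996100))/(1+19/800) = 4903/5000 ≈ 0.980600
step 3 [1.5y] swap r/2=587/29180: DF=(1 − 587/29180·(0.996100+0.980600))/(1+587/29180) = 9413/10000 ≈ 0.941300
step 4 [2y] bond c/2=7/160: DF=(867157/800000 − 7/160·(0.996100+0.980600+0.941300))/(1+7/160) = 4581/5000 ≈ 0.916200

1 1/2 9961/10000
2 1 4903/5000
3 3/2 9413/10000
4 2 4581/5000
DF(1.5y) = 9413/10000 ≈ 0.941300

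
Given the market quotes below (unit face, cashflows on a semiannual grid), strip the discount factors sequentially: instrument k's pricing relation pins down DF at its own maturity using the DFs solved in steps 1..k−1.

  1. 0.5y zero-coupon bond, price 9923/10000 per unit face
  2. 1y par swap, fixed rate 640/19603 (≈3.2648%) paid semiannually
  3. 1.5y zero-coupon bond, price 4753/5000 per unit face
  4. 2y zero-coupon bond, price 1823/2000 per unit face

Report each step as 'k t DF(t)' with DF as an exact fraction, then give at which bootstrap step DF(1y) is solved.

step 1 [0.5y] zero: DF = P = 9923/10000 ≈ 0.992300
step 2 [1y] swap r/2=320/19603: DF=(1 − 320/19603·(0.992300))/(1+320/19603) = 121/125 ≈ 0.968000
step 3 [1.5y] zero: DF = P = 4753/5000 ≈ 0.950600
step 4 [2y] zero: DF = P = 1823/2000 ≈ 0.911500

1 1/2 9923/10000
2 1 121/125
3 3/2 4753/5000
4 2 1823/2000
DF(1y) is solved at step 2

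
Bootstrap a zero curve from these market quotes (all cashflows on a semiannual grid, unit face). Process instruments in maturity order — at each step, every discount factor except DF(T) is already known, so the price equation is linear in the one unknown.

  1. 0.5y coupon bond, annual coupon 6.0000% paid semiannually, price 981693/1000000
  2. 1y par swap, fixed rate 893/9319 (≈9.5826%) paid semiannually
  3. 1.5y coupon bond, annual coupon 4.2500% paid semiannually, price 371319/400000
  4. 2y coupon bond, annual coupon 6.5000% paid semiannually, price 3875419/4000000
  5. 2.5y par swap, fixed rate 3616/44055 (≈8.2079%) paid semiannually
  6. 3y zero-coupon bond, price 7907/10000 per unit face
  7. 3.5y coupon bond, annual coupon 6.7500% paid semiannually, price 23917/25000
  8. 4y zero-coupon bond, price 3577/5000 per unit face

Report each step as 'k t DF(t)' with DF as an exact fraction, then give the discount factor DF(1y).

1 1/2 9531/10000
2 1 9107/10000
3 3/2 4351/5000
4 2 8523/10000
5 5/2 512/625
6 3 7907/10000
7 7/2 3779/5000
8 4 3577/5000
DF(1y) = 9107/10000 ≈ 0.910700

step 1 [0.5y] bond c/2=3/100: DF=(981693/1000000 − 3/100·(0))/(1+3/100) = 9531/10000 ≈ 0.953100
step 2 [1y] swap r/2=893/18638: DF=(1 − 893/18638·(0.953100))/(1+893/18638) = 9107/10000 ≈ 0.910700
step 3 [1.5y] bond c/2=17/800: DF=(371319/400000 − 17/800·(0.953100+0.910700))/(1+17/800) = 4351/5000 ≈ 0.870200
step 4 [2y] bond c/2=13/400: DF=(3875419/4000000 − 13/400·(0.953100+0.910700+0.870200))/(1+13/400) = 8523/10000 ≈ 0.852300
step 5 [2.5y] swap r/2=1808/44055: DF=(1 − 1808/44055·(0.953100+0.910700+0.870200+0.852300))/(1+1808/44055) = 512/625 ≈ 0.819200
step 6 [3y] zero: DF = P = 7907/10000 ≈ 0.790700
step 7 [3.5y] bond c/2=27/800: DF=(23917/25000 − 27/800·(0.953100+0.910700+0.870200+0.852300+0.819200+0.790700))/(1+27/800) = 3779/5000 ≈ 0.755800
step 8 [4y] zero: DF = P = 3577/5000 ≈ 0.715400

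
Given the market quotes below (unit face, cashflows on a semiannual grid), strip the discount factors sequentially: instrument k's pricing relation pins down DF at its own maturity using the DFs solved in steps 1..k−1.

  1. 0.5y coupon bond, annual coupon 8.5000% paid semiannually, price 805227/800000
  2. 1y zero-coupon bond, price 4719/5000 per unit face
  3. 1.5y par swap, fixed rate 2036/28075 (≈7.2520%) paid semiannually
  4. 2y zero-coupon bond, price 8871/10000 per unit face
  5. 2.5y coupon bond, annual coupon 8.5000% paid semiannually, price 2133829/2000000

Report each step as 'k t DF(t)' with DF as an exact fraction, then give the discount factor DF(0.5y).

step 1 [0.5y] bond c/2=17/400: DF=(805227/800000 − 17/400·(0))/(1+17/400) = 1931/2000 ≈ 0.965500
step 2 [1y] zero: DF = P = 4719/5000 ≈ 0.943800
step 3 [1.5y] swap r/2=1018/28075: DF=(1 − 1018/28075·(0.965500+0.943800))/(1+1018/28075) = 4491/5000 ≈ 0.898200
step 4 [2y] zero: DF = P = 8871/10000 ≈ 0.887100
step 5 [2.5y] bond c/2=17/400: DF=(2133829/2000000 − 17/400·(0.965500+0.943800+0.898200+0.887100))/(1+17/400) = 1091/1250 ≈ 0.872800

1 1/2 1931/2000
2 1 4719/5000
3 3/2 4491/5000
4 2 8871/10000
5 5/2 1091/1250
DF(0.5y) = 1931/2000 ≈ 0.965500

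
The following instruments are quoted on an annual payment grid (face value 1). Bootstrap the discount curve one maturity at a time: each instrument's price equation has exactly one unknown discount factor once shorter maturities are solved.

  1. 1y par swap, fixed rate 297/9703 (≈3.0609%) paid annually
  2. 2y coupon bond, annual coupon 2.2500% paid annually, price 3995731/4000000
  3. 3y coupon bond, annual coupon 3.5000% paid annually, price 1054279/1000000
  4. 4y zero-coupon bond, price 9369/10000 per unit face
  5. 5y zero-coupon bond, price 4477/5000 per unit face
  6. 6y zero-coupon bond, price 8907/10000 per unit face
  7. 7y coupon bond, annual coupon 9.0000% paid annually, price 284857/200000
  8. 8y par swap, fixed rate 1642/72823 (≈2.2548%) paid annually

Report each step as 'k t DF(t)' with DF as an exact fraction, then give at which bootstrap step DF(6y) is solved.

step 1 [1y] swap r/1=297/9703: DF=(1 − 297/9703·(0))/(1+297/9703) = 9703/10000 ≈ 0.970300
step 2 [2y] bond c/1=9/400: DF=(3995731/4000000 − 9/400·(0.970300))/(1+9/400) = 2389/2500 ≈ 0.955600
step 3 [3y] bond c/1=7/200: DF=(1054279/1000000 − 7/200·(0.970300+0.955600))/(1+7/200) = 1907/2000 ≈ 0.953500
step 4 [4y] zero: DF = P = 9369/10000 ≈ 0.936900
step 5 [5y] zero: DF = P = 4477/5000 ≈ 0.895400
step 6 [6y] zero: DF = P = 8907/10000 ≈ 0.890700
step 7 [7y] bond c/1=9/100: DF=(284857/200000 − 9/100·(0.970300+0.955600+0.953500+0.936900+0.895400+0.890700))/(1+9/100) = 8441/10000 ≈ 0.844100
step 8 [8y] swap r/1=1642/72823: DF=(1 − 1642/72823·(0.970300+0.955600+0.953500+0.936900+0.895400+0.890700+0.844100))/(1+1642/72823) = 4179/5000 ≈ 0.835800

1 1 9703/10000
2 2 2389/2500
3 3 1907/2000
4 4 9369/10000
5 5 4477/5000
6 6 8907/10000
7 7 8441/10000
8 8 4179/5000
DF(6y) is solved at step 6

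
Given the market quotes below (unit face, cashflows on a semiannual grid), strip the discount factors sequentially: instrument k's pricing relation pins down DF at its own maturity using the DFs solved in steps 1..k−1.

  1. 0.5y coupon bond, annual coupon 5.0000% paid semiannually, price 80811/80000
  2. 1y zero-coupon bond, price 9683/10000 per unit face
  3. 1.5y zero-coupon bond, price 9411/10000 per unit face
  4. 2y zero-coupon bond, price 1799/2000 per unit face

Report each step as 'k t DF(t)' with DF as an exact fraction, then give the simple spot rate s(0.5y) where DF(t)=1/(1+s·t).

1 1/2 1971/2000
2 1 9683/10000
3 3/2 9411/10000
4 2 1799/2000
s(0.5y) = (1/(1971/2000) − 1)/(1/2) = 58/1971 ≈ 2.9427%

step 1 [0.5y] bond c/2=1/40: DF=(80811/80000 − 1/40·(0))/(1+1/40) = 1971/2000 ≈ 0.985500
step 2 [1y] zero: DF = P = 9683/10000 ≈ 0.968300
step 3 [1.5y] zero: DF = P = 9411/10000 ≈ 0.941100
step 4 [2y] zero: DF = P = 1799/2000 ≈ 0.899500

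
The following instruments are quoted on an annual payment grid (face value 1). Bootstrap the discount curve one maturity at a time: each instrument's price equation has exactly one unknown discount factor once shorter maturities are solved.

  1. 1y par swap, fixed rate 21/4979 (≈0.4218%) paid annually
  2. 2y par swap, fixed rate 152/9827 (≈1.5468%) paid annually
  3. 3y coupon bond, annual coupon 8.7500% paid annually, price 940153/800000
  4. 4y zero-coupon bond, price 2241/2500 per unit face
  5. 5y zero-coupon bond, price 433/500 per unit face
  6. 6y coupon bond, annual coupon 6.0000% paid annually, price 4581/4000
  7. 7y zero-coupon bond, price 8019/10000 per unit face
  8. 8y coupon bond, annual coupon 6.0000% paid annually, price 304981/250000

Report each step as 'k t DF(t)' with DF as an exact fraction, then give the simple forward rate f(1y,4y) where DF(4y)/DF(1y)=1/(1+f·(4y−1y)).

1 1 4979/5000
2 2 606/625
3 3 369/400
4 4 2241/2500
5 5 433/500
6 6 2043/2500
7 7 8019/10000
8 8 199/250
f(1y,4y) = ((4979/5000)/(2241/2500) − 1)/(3) = 497/13446 ≈ 3.6963%

step 1 [1y] swap r/1=21/4979: DF=(1 − 21/4979·(0))/(1+21/4979) = 4979/5000 ≈ 0.995800
step 2 [2y] swap r/1=152/9827: DF=(1 − 152/9827·(0.995800))/(1+152/9827) = 606/625 ≈ 0.969600
step 3 [3y] bond c/1=7/80: DF=(940153/800000 − 7/80·(0.995800+0.969600))/(1+7/80) = 369/400 ≈ 0.922500
step 4 [4y] zero: DF = P = 2241/2500 ≈ 0.896400
step 5 [5y] zero: DF = P = 433/500 ≈ 0.866000
step 6 [6y] bond c/1=3/50: DF=(4581/4000 − 3/50·(0.995800+0.969600+0.922500+0.896400+0.866000))/(1+3/50) = 2043/2500 ≈ 0.817200
step 7 [7y] zero: DF = P = 8019/10000 ≈ 0.801900
step 8 [8y] bond c/1=3/50: DF=(304981/250000 − 3/50·(0.995800+0.969600+0.922500+0.896400+0.866000+0.817200+0.801900))/(1+3/50) = 199/250 ≈ 0.796000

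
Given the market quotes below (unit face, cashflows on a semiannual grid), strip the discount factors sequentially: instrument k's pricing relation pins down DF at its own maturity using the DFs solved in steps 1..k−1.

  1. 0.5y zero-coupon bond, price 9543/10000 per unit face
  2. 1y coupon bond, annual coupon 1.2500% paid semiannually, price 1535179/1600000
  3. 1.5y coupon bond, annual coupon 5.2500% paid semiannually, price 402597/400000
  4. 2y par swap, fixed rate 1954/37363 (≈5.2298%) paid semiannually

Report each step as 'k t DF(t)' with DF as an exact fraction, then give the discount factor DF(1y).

1 1/2 9543/10000
2 1 2369/2500
3 3/2 9321/10000
4 2 9023/10000
DF(1y) = 2369/2500 ≈ 0.947600

step 1 [0.5y] zero: DF = P = 9543/10000 ≈ 0.954300
step 2 [1y] bond c/2=1/160: DF=(1535179/1600000 − 1/160·(0.954300))/(1+1/160) = 2369/2500 ≈ 0.947600
step 3 [1.5y] bond c/2=21/800: DF=(402597/400000 − 21/800·(0.954300+0.947600))/(1+21/800) = 9321/10000 ≈ 0.932100
step 4 [2y] swap r/2=977/37363: DF=(1 − 977/37363·(0.954300+0.947600+0.932100))/(1+977/37363) = 9023/10000 ≈ 0.902300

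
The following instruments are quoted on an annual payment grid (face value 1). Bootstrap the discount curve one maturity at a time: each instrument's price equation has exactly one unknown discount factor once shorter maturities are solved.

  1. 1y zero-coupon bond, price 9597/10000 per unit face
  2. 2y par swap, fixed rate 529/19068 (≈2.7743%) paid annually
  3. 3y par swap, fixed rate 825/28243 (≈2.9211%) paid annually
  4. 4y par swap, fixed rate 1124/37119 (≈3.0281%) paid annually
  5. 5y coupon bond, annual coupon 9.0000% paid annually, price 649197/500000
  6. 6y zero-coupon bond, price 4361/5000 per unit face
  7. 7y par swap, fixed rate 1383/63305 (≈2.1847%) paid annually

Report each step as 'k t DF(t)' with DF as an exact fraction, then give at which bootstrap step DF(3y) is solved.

step 1 [1y] zero: DF = P = 9597/10000 ≈ 0.959700
step 2 [2y] swap r/1=529/19068: DF=(1 − 529/19068·(0.959700))/(1+529/19068) = 9471/10000 ≈ 0.947100
step 3 [3y] swap r/1=825/28243: DF=(1 − 825/28243·(0.959700+0.947100))/(1+825/28243) = 367/400 ≈ 0.917500
step 4 [4y] swap r/1=1124/37119: DF=(1 − 1124/37119·(0.959700+0.947100+0.917500))/(1+1124/37119) = 2219/2500 ≈ 0.887600
step 5 [5y] bond c/1=9/100: DF=(649197/500000 − 9/100·(0.959700+0.947100+0.917500+0.887600))/(1+9/100) = 8847/10000 ≈ 0.884700
step 6 [6y] zero: DF = P = 4361/5000 ≈ 0.872200
step 7 [7y] swap r/1=1383/63305: DF=(1 − 1383/63305·(0.959700+0.947100+0.917500+0.887600+0.884700+0.872200))/(1+1383/63305) = 8617/10000 ≈ 0.861700

1 1 9597/10000
2 2 9471/10000
3 3 367/400
4 4 2219/2500
5 5 8847/10000
6 6 4361/5000
7 7 8617/10000
DF(3y) is solved at step 3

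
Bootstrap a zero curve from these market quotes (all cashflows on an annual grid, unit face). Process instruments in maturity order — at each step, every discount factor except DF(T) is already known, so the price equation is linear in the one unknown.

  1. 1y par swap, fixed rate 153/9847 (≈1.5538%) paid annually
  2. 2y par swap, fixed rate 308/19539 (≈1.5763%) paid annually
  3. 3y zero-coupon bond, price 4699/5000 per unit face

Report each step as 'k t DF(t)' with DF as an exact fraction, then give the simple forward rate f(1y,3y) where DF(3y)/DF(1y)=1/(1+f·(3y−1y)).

1 1 9847/10000
2 2 2423/2500
3 3 4699/5000
f(1y,3y) = ((9847/10000)/(4699/5000) − 1)/(2) = 449/18796 ≈ 2.3888%

step 1 [1y] swap r/1=153/9847: DF=(1 − 153/9847·(0))/(1+153/9847) = 9847/10000 ≈ 0.984700
step 2 [2y] swap r/1=308/19539: DF=(1 − 308/19539·(0.984700))/(1+308/19539) = 2423/2500 ≈ 0.969200
step 3 [3y] zero: DF = P = 4699/5000 ≈ 0.939800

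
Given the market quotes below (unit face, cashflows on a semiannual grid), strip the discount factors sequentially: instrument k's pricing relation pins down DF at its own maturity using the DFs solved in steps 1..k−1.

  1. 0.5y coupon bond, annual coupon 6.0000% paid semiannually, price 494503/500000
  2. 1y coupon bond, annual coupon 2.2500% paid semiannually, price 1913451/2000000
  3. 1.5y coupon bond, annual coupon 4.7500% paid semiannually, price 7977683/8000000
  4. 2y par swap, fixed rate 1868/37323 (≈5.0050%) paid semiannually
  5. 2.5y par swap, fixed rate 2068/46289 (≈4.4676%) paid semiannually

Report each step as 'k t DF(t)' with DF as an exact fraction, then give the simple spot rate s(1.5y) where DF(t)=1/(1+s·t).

step 1 [0.5y] bond c/2=3/100: DF=(494503/500000 − 3/100·(0))/(1+3/100) = 4801/5000 ≈ 0.960200
step 2 [1y] bond c/2=9/800: DF=(1913451/2000000 − 9/800·(0.960200))/(1+9/800) = 4677/5000 ≈ 0.935400
step 3 [1.5y] bond c/2=19/800: DF=(7977683/8000000 − 19/800·(0.960200+0.935400))/(1+19/800) = 9301/10000 ≈ 0.930100
step 4 [2y] swap r/2=934/37323: DF=(1 − 934/37323·(0.960200+0.935400+0.930100))/(1+934/37323) = 4533/5000 ≈ 0.906600
step 5 [2.5y] swap r/2=1034/46289: DF=(1 − 1034/46289·(0.960200+0.935400+0.930100+0.906600))/(1+1034/46289) = 4483/5000 ≈ 0.896600

1 1/2 4801/5000
2 1 4677/5000
3 3/2 9301/10000
4 2 4533/5000
5 5/2 4483/5000
s(1.5y) = (1/(9301/10000) − 1)/(3/2) = 466/9301 ≈ 5.0102%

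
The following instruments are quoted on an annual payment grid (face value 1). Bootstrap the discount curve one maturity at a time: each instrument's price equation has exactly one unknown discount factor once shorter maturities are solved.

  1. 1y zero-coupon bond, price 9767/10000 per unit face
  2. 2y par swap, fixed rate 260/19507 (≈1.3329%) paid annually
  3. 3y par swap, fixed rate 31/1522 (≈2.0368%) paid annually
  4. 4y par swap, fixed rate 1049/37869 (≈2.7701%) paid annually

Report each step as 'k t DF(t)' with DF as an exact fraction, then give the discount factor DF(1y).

step 1 [1y] zero: DF = P = 9767/10000 ≈ 0.976700
step 2 [2y] swap r/1=260/19507: DF=(1 − 260/19507·(0.976700))/(1+260/19507) = 487/500 ≈ 0.974000
step 3 [3y] swap r/1=31/1522: DF=(1 − 31/1522·(0.976700+0.974000))/(1+31/1522) = 9411/10000 ≈ 0.941100
step 4 [4y] swap r/1=1049/37869: DF=(1 − 1049/37869·(0.976700+0.974000+0.941100))/(1+1049/37869) = 8951/10000 ≈ 0.895100

1 1 9767/10000
2 2 487/500
3 3 9411/10000
4 4 8951/10000
DF(1y) = 9767/10000 ≈ 0.976700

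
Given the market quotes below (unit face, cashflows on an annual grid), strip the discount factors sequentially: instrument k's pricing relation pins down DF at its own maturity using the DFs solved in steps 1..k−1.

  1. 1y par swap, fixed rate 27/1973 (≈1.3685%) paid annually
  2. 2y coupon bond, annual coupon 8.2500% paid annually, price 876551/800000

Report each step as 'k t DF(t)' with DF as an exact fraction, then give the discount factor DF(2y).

step 1 [1y] swap r/1=27/1973: DF=(1 − 27/1973·(0))/(1+27/1973) = 1973/2000 ≈ 0.986500
step 2 [2y] bond c/1=33/400: DF=(876551/800000 − 33/400·(0.986500))/(1+33/400) = 937/1000 ≈ 0.937000

1 1 1973/2000
2 2 937/1000
DF(2y) = 937/1000 ≈ 0.937000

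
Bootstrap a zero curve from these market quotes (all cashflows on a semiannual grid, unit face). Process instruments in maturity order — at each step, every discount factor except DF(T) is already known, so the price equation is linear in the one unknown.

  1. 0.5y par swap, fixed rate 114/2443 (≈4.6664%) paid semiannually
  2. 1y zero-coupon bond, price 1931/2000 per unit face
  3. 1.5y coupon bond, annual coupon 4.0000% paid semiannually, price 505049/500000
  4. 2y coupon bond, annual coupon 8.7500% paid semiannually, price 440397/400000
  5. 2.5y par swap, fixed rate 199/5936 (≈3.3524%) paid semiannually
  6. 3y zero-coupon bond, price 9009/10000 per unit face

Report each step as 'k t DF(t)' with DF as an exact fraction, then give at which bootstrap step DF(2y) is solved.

1 1/2 2443/2500
2 1 1931/2000
3 3/2 4761/5000
4 2 1867/2000
5 5/2 2301/2500
6 3 9009/10000
DF(2y) is solved at step 4

step 1 [0.5y] swap r/2=57/2443: DF=(1 − 57/2443·(0))/(1+57/2443) = 2443/2500 ≈ 0.977200
step 2 [1y] zero: DF = P = 1931/2000 ≈ 0.965500
step 3 [1.5y] bond c/2=1/50: DF=(505049/500000 − 1/50·(0.977200+0.965500))/(1+1/50) = 4761/5000 ≈ 0.952200
step 4 [2y] bond c/2=7/160: DF=(440397/400000 − 7/160·(0.977200+0.965500+0.952200))/(1+7/160) = 1867/2000 ≈ 0.933500
step 5 [2.5y] swap r/2=199/11872: DF=(1 − 199/11872·(0.977200+0.965500+0.952200+0.933500))/(1+199/11872) = 2301/2500 ≈ 0.920400
step 6 [3y] zero: DF = P = 9009/10000 ≈ 0.900900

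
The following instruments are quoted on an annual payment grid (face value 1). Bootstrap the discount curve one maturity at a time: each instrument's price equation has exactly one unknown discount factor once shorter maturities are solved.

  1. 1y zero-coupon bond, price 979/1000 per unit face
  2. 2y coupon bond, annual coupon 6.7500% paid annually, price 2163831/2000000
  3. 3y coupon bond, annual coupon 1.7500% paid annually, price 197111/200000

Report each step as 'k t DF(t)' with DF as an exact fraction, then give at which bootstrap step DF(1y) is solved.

step 1 [1y] zero: DF = P = 979/1000 ≈ 0.979000
step 2 [2y] bond c/1=27/400: DF=(2163831/2000000 − 27/400·(0.979000))/(1+27/400) = 2379/2500 ≈ 0.951600
step 3 [3y] bond c/1=7/400: DF=(197111/200000 − 7/400·(0.979000+0.951600))/(1+7/400) = 4677/5000 ≈ 0.935400

1 1 979/1000
2 2 2379/2500
3 3 4677/5000
DF(1y) is solved at step 1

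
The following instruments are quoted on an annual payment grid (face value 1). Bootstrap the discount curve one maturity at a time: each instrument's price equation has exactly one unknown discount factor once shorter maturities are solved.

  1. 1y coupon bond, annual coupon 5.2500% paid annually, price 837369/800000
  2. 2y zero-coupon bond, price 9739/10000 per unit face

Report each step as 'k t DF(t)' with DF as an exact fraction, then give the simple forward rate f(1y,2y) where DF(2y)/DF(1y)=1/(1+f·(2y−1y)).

step 1 [1y] bond c/1=21/400: DF=(837369/800000 − 21/400·(0))/(1+21/400) = 1989/2000 ≈ 0.994500
step 2 [2y] zero: DF = P = 9739/10000 ≈ 0.973900

1 1 1989/2000
2 2 9739/10000
f(1y,2y) = ((1989/2000)/(9739/10000) − 1)/(1) = 206/9739 ≈ 2.1152%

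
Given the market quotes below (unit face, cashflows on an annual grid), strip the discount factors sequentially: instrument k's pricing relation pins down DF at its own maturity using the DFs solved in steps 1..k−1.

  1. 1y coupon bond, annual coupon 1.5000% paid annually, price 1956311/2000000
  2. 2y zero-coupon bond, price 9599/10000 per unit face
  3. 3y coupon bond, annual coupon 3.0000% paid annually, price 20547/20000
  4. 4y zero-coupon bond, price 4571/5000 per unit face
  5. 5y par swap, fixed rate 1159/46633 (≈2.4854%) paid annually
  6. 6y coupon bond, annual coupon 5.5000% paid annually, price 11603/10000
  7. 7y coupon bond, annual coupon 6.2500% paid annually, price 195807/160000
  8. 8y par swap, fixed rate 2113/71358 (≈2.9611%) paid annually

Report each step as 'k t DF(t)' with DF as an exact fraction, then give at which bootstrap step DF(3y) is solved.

1 1 9637/10000
2 2 9599/10000
3 3 4707/5000
4 4 4571/5000
5 5 8841/10000
6 6 8567/10000
7 7 8271/10000
8 8 7887/10000
DF(3y) is solved at step 3

step 1 [1y] bond c/1=3/200: DF=(1956311/2000000 − 3/200·(0))/(1+3/200) = 9637/10000 ≈ 0.963700
step 2 [2y] zero: DF = P = 9599/10000 ≈ 0.959900
step 3 [3y] bond c/1=3/100: DF=(20547/20000 − 3/100·(0.963700+0.959900))/(1+3/100) = 4707/5000 ≈ 0.941400
step 4 [4y] zero: DF = P = 4571/5000 ≈ 0.914200
step 5 [5y] swap r/1=1159/46633: DF=(1 − 1159/46633·(0.963700+0.959900+0.941400+0.914200))/(1+1159/46633) = 8841/10000 ≈ 0.884100
step 6 [6y] bond c/1=11/200: DF=(11603/10000 − 11/200·(0.963700+0.959900+0.941400+0.914200+0.884100))/(1+11/200) = 8567/10000 ≈ 0.856700
step 7 [7y] bond c/1=1/16: DF=(195807/160000 − 1/16·(0.963700+0.959900+0.941400+0.914200+0.884100+0.856700))/(1+1/16) = 8271/10000 ≈ 0.827100
step 8 [8y] swap r/1=2113/71358: DF=(1 − 2113/71358·(0.963700+0.959900+0.941400+0.914200+0.884100+0.856700+0.827100))/(1+2113/71358) = 7887/10000 ≈ 0.788700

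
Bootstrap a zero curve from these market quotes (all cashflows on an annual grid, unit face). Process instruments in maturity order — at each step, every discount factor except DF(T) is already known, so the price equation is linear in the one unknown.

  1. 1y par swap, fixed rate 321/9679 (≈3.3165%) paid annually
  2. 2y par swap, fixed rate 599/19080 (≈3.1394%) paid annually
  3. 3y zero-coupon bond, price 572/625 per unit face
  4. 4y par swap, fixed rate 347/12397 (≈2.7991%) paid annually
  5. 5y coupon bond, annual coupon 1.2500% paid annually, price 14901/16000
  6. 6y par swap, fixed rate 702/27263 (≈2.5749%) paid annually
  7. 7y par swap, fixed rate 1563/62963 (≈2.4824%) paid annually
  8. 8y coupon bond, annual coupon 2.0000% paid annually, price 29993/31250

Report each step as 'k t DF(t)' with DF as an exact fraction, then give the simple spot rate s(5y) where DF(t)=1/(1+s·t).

step 1 [1y] swap r/1=321/9679: DF=(1 − 321/9679·(0))/(1+321/9679) = 9679/10000 ≈ 0.967900
step 2 [2y] swap r/1=599/19080: DF=(1 − 599/19080·(0.967900))/(1+599/19080) = 9401/10000 ≈ 0.940100
step 3 [3y] zero: DF = P = 572/625 ≈ 0.915200
step 4 [4y] swap r/1=347/12397: DF=(1 − 347/12397·(0.967900+0.940100+0.915200))/(1+347/12397) = 8959/10000 ≈ 0.895900
step 5 [5y] bond c/1=1/80: DF=(14901/16000 − 1/80·(0.967900+0.940100+0.915200+0.895900))/(1+1/80) = 8739/10000 ≈ 0.873900
step 6 [6y] swap r/1=702/27263: DF=(1 − 702/27263·(0.967900+0.940100+0.915200+0.895900+0.873900))/(1+702/27263) = 2149/2500 ≈ 0.859600
step 7 [7y] swap r/1=1563/62963: DF=(1 − 1563/62963·(0.967900+0.940100+0.915200+0.895900+0.873900+0.859600))/(1+1563/62963) = 8437/10000 ≈ 0.843700
step 8 [8y] bond c/1=1/50: DF=(29993/31250 − 1/50·(0.967900+0.940100+0.915200+0.895900+0.873900+0.859600+0.843700))/(1+1/50) = 327/400 ≈ 0.817500

1 1 9679/10000
2 2 9401/10000
3 3 572/625
4 4 8959/10000
5 5 8739/10000
6 6 2149/2500
7 7 8437/10000
8 8 327/400
s(5y) = (1/(8739/10000) − 1)/(5) = 1261/43695 ≈ 2.8859%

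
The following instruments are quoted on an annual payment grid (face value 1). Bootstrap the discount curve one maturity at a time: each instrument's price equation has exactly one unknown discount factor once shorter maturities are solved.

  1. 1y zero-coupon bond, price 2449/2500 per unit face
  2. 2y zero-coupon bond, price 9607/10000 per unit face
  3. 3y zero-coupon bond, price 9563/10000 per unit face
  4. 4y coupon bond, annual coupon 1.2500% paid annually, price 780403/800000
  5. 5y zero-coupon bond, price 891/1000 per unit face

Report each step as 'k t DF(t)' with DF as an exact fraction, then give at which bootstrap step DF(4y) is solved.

1 1 2449/2500
2 2 9607/10000
3 3 9563/10000
4 4 9277/10000
5 5 891/1000
DF(4y) is solved at step 4

step 1 [1y] zero: DF = P = 2449/2500 ≈ 0.979600
step 2 [2y] zero: DF = P = 9607/10000 ≈ 0.960700
step 3 [3y] zero: DF = P = 9563/10000 ≈ 0.956300
step 4 [4y] bond c/1=1/80: DF=(780403/800000 − 1/80·(0.979600+0.960700+0.956300))/(1+1/80) = 9277/10000 ≈ 0.927700
step 5 [5y] zero: DF = P = 891/1000 ≈ 0.891000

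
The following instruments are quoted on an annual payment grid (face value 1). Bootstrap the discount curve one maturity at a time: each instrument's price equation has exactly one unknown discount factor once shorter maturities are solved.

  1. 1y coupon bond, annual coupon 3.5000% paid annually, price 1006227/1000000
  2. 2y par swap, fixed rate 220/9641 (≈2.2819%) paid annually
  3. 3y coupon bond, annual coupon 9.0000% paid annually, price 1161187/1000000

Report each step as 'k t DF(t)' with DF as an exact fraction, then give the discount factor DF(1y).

1 1 4861/5000
2 2 239/250
3 3 9061/10000
DF(1y) = 4861/5000 ≈ 0.972200

step 1 [1y] bond c/1=7/200: DF=(1006227/1000000 − 7/200·(0))/(1+7/200) = 4861/5000 ≈ 0.972200
step 2 [2y] swap r/1=220/9641: DF=(1 − 220/9641·(0.972200))/(1+220/9641) = 239/250 ≈ 0.956000
step 3 [3y] bond c/1=9/100: DF=(1161187/1000000 − 9/100·(0.972200+0.956000))/(1+9/100) = 9061/10000 ≈ 0.906100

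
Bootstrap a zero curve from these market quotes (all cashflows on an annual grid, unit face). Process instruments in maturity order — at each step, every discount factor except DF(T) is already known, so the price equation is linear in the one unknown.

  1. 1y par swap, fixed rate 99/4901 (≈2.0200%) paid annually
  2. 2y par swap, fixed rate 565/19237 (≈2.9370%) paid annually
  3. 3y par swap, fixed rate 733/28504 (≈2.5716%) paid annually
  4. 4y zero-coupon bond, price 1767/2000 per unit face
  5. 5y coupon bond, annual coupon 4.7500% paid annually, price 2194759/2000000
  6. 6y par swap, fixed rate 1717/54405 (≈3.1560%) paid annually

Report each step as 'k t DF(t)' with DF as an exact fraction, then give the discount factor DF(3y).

step 1 [1y] swap r/1=99/4901: DF=(1 − 99/4901·(0))/(1+99/4901) = 4901/5000 ≈ 0.980200
step 2 [2y] swap r/1=565/19237: DF=(1 − 565/19237·(0.980200))/(1+565/19237) = 1887/2000 ≈ 0.943500
step 3 [3y] swap r/1=733/28504: DF=(1 − 733/28504·(0.980200+0.943500))/(1+733/28504) = 9267/10000 ≈ 0.926700
step 4 [4y] zero: DF = P = 1767/2000 ≈ 0.883500
step 5 [5y] bond c/1=19/400: DF=(2194759/2000000 − 19/400·(0.980200+0.943500+0.926700+0.883500))/(1+19/400) = 8783/10000 ≈ 0.878300
step 6 [6y] swap r/1=1717/54405: DF=(1 − 1717/54405·(0.980200+0.943500+0.926700+0.883500+0.878300))/(1+1717/54405) = 8283/10000 ≈ 0.828300

1 1 4901/5000
2 2 1887/2000
3 3 9267/10000
4 4 1767/2000
5 5 8783/10000
6 6 8283/10000
DF(3y) = 9267/10000 ≈ 0.926700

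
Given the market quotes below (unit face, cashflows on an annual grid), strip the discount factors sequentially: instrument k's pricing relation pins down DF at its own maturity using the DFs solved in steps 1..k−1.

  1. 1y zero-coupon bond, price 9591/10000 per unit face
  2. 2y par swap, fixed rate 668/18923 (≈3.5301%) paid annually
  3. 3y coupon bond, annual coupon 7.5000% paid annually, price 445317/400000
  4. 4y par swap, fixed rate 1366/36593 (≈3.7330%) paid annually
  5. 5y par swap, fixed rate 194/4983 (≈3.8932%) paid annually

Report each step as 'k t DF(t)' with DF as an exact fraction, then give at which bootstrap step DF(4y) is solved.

1 1 9591/10000
2 2 2333/2500
3 3 2259/2500
4 4 4317/5000
5 5 4127/5000
DF(4y) is solved at step 4

step 1 [1y] zero: DF = P = 9591/10000 ≈ 0.959100
step 2 [2y] swap r/1=668/18923: DF=(1 − 668/18923·(0.959100))/(1+668/18923) = 2333/2500 ≈ 0.933200
step 3 [3y] bond c/1=3/40: DF=(445317/400000 − 3/40·(0.959100+0.933200))/(1+3/40) = 2259/2500 ≈ 0.903600
step 4 [4y] swap r/1=1366/36593: DF=(1 − 1366/36593·(0.959100+0.933200+0.903600))/(1+1366/36593) = 4317/5000 ≈ 0.863400
step 5 [5y] swap r/1=194/4983: DF=(1 − 194/4983·(0.959100+0.933200+0.903600+0.863400))/(1+194/4983) = 4127/5000 ≈ 0.825400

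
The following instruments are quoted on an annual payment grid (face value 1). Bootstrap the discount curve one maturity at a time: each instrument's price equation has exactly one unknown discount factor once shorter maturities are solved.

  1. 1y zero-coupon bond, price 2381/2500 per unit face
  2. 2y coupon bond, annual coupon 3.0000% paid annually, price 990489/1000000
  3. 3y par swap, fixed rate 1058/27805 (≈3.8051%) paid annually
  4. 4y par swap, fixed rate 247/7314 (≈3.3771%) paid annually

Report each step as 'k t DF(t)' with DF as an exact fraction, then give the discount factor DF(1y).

1 1 2381/2500
2 2 9339/10000
3 3 4471/5000
4 4 1753/2000
DF(1y) = 2381/2500 ≈ 0.952400

step 1 [1y] zero: DF = P = 2381/2500 ≈ 0.952400
step 2 [2y] bond c/1=3/100: DF=(990489/1000000 − 3/100·(0.952400))/(1+3/100) = 9339/10000 ≈ 0.933900
step 3 [3y] swap r/1=1058/27805: DF=(1 − 1058/27805·(0.952400+0.933900))/(1+1058/27805) = 4471/5000 ≈ 0.894200
step 4 [4y] swap r/1=247/7314: DF=(1 − 247/7314·(0.952400+0.933900+0.894200))/(1+247/7314) = 1753/2000 ≈ 0.876500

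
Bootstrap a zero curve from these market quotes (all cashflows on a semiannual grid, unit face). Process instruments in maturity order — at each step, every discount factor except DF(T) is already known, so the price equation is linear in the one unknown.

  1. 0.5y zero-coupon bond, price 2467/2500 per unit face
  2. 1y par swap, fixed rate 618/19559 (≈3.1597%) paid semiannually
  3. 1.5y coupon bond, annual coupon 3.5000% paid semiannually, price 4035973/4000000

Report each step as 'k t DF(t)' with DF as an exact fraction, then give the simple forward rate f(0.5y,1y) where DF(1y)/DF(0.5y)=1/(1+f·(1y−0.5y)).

step 1 [0.5y] zero: DF = P = 2467/2500 ≈ 0.986800
step 2 [1y] swap r/2=309/19559: DF=(1 − 309/19559·(0.986800))/(1+309/19559) = 9691/10000 ≈ 0.969100
step 3 [1.5y] bond c/2=7/400: DF=(4035973/4000000 − 7/400·(0.986800+0.969100))/(1+7/400) = 479/500 ≈ 0.958000

1 1/2 2467/2500
2 1 9691/10000
3 3/2 479/500
f(0.5y,1y) = ((2467/2500)/(9691/10000) − 1)/(1/2) = 354/9691 ≈ 3.6529%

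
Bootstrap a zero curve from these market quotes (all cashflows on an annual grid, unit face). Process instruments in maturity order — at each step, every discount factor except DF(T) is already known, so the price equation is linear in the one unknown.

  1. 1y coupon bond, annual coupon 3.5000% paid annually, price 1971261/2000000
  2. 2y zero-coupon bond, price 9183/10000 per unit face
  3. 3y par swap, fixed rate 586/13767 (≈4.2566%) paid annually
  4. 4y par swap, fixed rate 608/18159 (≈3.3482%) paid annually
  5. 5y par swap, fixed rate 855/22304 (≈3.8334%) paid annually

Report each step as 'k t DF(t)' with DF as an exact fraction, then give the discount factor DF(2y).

1 1 9523/10000
2 2 9183/10000
3 3 2207/2500
4 4 549/625
5 5 829/1000
DF(2y) = 9183/10000 ≈ 0.918300

step 1 [1y] bond c/1=7/200: DF=(1971261/2000000 − 7/200·(0))/(1+7/200) = 9523/10000 ≈ 0.952300
step 2 [2y] zero: DF = P = 9183/10000 ≈ 0.918300
step 3 [3y] swap r/1=586/13767: DF=(1 − 586/13767·(0.952300+0.918300))/(1+586/13767) = 2207/2500 ≈ 0.882800
step 4 [4y] swap r/1=608/18159: DF=(1 − 608/18159·(0.952300+0.918300+0.882800))/(1+608/18159) = 549/625 ≈ 0.878400
step 5 [5y] swap r/1=855/22304: DF=(1 − 855/22304·(0.952300+0.918300+0.882800+0.878400))/(1+855/22304) = 829/1000 ≈ 0.829000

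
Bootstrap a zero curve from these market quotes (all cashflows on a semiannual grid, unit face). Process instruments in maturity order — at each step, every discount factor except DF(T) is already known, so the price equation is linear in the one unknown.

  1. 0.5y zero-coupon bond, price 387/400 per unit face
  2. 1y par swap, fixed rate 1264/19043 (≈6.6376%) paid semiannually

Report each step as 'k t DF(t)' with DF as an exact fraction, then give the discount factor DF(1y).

step 1 [0.5y] zero: DF = P = 387/400 ≈ 0.967500
step 2 [1y] swap r/2=632/19043: DF=(1 − 632/19043·(0.967500))/(1+632/19043) = 1171/1250 ≈ 0.936800

1 1/2 387/400
2 1 1171/1250
DF(1y) = 1171/1250 ≈ 0.936800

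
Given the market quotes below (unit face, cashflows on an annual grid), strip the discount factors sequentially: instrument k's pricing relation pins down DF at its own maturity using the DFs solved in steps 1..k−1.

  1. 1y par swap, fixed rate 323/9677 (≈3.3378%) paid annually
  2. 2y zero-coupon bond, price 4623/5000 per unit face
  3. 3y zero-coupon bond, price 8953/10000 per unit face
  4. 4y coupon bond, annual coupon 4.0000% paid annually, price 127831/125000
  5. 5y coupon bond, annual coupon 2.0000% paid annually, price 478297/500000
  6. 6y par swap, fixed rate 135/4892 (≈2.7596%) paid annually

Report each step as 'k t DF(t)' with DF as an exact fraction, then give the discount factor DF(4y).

step 1 [1y] swap r/1=323/9677: DF=(1 − 323/9677·(0))/(1+323/9677) = 9677/10000 ≈ 0.967700
step 2 [2y] zero: DF = P = 4623/5000 ≈ 0.924600
step 3 [3y] zero: DF = P = 8953/10000 ≈ 0.895300
step 4 [4y] bond c/1=1/25: DF=(127831/125000 − 1/25·(0.967700+0.924600+0.895300))/(1+1/25) = 8761/10000 ≈ 0.876100
step 5 [5y] bond c/1=1/50: DF=(478297/500000 − 1/50·(0.967700+0.924600+0.895300+0.876100))/(1+1/50) = 433/500 ≈ 0.866000
step 6 [6y] swap r/1=135/4892: DF=(1 − 135/4892·(0.967700+0.924600+0.895300+0.876100+0.866000))/(1+135/4892) = 1703/2000 ≈ 0.851500

1 1 9677/10000
2 2 4623/5000
3 3 8953/10000
4 4 8761/10000
5 5 433/500
6 6 1703/2000
DF(4y) = 8761/10000 ≈ 0.876100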